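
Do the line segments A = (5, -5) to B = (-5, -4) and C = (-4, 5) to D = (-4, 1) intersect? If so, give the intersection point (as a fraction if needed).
No (intersection of containing lines falls outside at least one segment)

Parametrize and solve: t = 9/10, s = 91/40. At least one of these is outside [0, 1], so the segments do not intersect.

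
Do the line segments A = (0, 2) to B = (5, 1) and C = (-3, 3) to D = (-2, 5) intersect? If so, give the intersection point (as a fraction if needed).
No (intersection of containing lines falls outside at least one segment)

Parametrize and solve: t = -7/11, s = -2/11. At least one of these is outside [0, 1], so the segments do not intersect.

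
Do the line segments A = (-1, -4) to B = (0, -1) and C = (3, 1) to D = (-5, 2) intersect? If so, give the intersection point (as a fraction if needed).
No (intersection of containing lines falls outside at least one segment)

Parametrize and solve: t = 44/25, s = 7/25. At least one of these is outside [0, 1], so the segments do not intersect.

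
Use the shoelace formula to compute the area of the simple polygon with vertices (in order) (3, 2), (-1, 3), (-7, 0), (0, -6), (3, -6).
Area = 58

Shoelace formula: Area = (1/2) |Σ_i (x_i · y_{i+1} − x_{i+1} · y_i)| (indices mod n). Compute each cross term:
  (3)(3) − (-1)(2) = 11
  (-1)(0) − (-7)(3) = 21
  (-7)(-6) − (0)(0) = 42
  (0)(-6) − (3)(-6) = 18
  (3)(2) − (3)(-6) = 24
Sum = 116, so (signed) Area = 116/2 = 58, |Area| = 58.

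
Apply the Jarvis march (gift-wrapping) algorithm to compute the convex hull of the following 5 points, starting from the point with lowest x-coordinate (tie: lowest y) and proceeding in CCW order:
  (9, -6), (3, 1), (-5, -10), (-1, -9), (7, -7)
Hull (CCW) = [(-5, -10), (7, -7), (9, -6), (3, 1)]

Jarvis march: at each step, from the current hull vertex p, select the next vertex q as the point such that every other point lies strictly to the left of (or on) the directed line p → q. (Equivalently: for every other point r, the cross product (q − p) × (r − p) ≥ 0.)
Starting point (lowest x, tie lowest y): (-5, -10). Wrap until returning to start. Resulting hull: (-5, -10), (7, -7), (9, -6), (3, 1).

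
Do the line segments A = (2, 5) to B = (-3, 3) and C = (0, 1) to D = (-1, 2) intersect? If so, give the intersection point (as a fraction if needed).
No (intersection of containing lines falls outside at least one segment)

Parametrize and solve: t = 6/7, s = 16/7. At least one of these is outside [0, 1], so the segments do not intersect.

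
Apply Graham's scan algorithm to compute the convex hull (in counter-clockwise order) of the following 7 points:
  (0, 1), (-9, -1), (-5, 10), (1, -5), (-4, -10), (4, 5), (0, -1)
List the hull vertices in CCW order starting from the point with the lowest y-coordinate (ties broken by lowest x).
Hull (CCW) = [(-4, -10), (1, -5), (4, 5), (-5, 10), (-9, -1)]

Graham scan procedure:
  1. Find the pivot p₀ = point with lowest y (tie → lowest x): (-4, -10).
  2. Sort the remaining points by polar angle around p₀.
  3. Walk through sorted points, maintaining a stack; pop the top while the last three entries make a non-left turn (cross product ≤ 0).
  4. Final stack is the convex hull in CCW order: (-4, -10), (1, -5), (4, 5), (-5, 10), (-9, -1).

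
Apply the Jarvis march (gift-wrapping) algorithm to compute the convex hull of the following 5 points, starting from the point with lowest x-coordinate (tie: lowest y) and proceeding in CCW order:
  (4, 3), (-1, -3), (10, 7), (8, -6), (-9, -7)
Hull (CCW) = [(-9, -7), (8, -6), (10, 7), (4, 3)]

Jarvis march: at each step, from the current hull vertex p, select the next vertex q as the point such that every other point lies strictly to the left of (or on) the directed line p → q. (Equivalently: for every other point r, the cross product (q − p) × (r − p) ≥ 0.)
Starting point (lowest x, tie lowest y): (-9, -7). Wrap until returning to start. Resulting hull: (-9, -7), (8, -6), (10, 7), (4, 3).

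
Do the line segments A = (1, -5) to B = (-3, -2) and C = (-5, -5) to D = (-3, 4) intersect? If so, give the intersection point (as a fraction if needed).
No (intersection of containing lines falls outside at least one segment)

Parametrize and solve: t = 9/7, s = 3/7. At least one of these is outside [0, 1], so the segments do not intersect.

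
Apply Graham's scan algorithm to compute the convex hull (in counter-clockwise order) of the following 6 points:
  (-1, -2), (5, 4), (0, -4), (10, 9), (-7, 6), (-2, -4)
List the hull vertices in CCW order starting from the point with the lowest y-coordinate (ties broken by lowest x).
Hull (CCW) = [(-2, -4), (0, -4), (10, 9), (-7, 6)]

Graham scan procedure:
  1. Find the pivot p₀ = point with lowest y (tie → lowest x): (-2, -4).
  2. Sort the remaining points by polar angle around p₀.
  3. Walk through sorted points, maintaining a stack; pop the top while the last three entries make a non-left turn (cross product ≤ 0).
  4. Final stack is the convex hull in CCW order: (-2, -4), (0, -4), (10, 9), (-7, 6).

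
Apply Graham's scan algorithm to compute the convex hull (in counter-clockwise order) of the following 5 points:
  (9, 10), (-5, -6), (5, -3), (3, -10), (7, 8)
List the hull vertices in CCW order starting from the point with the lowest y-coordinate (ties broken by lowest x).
Hull (CCW) = [(3, -10), (9, 10), (7, 8), (-5, -6)]

Graham scan procedure:
  1. Find the pivot p₀ = point with lowest y (tie → lowest x): (3, -10).
  2. Sort the remaining points by polar angle around p₀.
  3. Walk through sorted points, maintaining a stack; pop the top while the last three entries make a non-left turn (cross product ≤ 0).
  4. Final stack is the convex hull in CCW order: (3, -10), (9, 10), (7, 8), (-5, -6).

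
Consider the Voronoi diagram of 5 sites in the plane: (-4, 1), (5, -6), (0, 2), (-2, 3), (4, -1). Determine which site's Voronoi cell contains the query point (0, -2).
Nearest site = (0, 2)

The Voronoi cell of site s contains exactly those query points closer to s than to any other site. Compute squared distances from q = (0, -2) to each site:
  (0 − 0)² + (2 − -2)² = 16
  (4 − 0)² + (-1 − -2)² = 17
  (-4 − 0)² + (1 − -2)² = 25
  (-2 − 0)² + (3 − -2)² = 29
  (5 − 0)² + (-6 − -2)² = 41
Minimum is attained by (0, 2), so q lies in its Voronoi cell.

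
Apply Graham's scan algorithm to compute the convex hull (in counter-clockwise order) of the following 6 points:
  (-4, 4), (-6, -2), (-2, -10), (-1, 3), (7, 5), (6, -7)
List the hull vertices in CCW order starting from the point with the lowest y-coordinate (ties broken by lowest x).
Hull (CCW) = [(-2, -10), (6, -7), (7, 5), (-4, 4), (-6, -2)]

Graham scan procedure:
  1. Find the pivot p₀ = point with lowest y (tie → lowest x): (-2, -10).
  2. Sort the remaining points by polar angle around p₀.
  3. Walk through sorted points, maintaining a stack; pop the top while the last three entries make a non-left turn (cross product ≤ 0).
  4. Final stack is the convex hull in CCW order: (-2, -10), (6, -7), (7, 5), (-4, 4), (-6, -2).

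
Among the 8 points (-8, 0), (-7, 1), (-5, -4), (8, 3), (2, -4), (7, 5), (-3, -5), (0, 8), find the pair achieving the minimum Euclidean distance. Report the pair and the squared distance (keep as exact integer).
Pair = ((-8, 0), (-7, 1)); squared distance = 2

Compute all C(8, 2) = 28 pairwise squared distances (x_i − x_j)² + (y_i − y_j)². The minimum is 2, attained by the pair ((-8, 0), (-7, 1)).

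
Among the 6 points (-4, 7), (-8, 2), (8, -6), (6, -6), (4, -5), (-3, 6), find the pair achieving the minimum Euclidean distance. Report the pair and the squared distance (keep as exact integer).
Pair = ((-4, 7), (-3, 6)); squared distance = 2

Compute all C(6, 2) = 15 pairwise squared distances (x_i − x_j)² + (y_i − y_j)². The minimum is 2, attained by the pair ((-4, 7), (-3, 6)).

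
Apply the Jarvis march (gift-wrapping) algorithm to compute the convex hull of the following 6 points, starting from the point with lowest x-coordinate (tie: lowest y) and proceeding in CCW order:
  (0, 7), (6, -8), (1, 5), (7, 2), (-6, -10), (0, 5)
Hull (CCW) = [(-6, -10), (6, -8), (7, 2), (0, 7)]

Jarvis march: at each step, from the current hull vertex p, select the next vertex q as the point such that every other point lies strictly to the left of (or on) the directed line p → q. (Equivalently: for every other point r, the cross product (q − p) × (r − p) ≥ 0.)
Starting point (lowest x, tie lowest y): (-6, -10). Wrap until returning to start. Resulting hull: (-6, -10), (6, -8), (7, 2), (0, 7).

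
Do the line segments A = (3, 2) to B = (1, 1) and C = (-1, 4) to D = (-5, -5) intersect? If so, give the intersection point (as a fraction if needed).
No (intersection of containing lines falls outside at least one segment)

Parametrize and solve: t = 22/7, s = 4/7. At least one of these is outside [0, 1], so the segments do not intersect.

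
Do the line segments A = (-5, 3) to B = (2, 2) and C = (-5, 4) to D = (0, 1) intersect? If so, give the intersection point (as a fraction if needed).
Yes; intersection at (-45/16, 43/16) (t = 5/16 on AB, s = 7/16 on CD)

Parametrize AB as A + t(B − A) = (-5 + 7 t, 3 + -1 t) and CD as C + s(D − C) = (-5 + 5 s, 4 + -3 s). Solve the linear system for (t, s). Determinant = 16 ≠ 0, so a unique intersection of the containing lines exists. Solution: t = 5/16, s = 7/16 — both in [0, 1], so the segments cross. Intersection point: (-45/16, 43/16).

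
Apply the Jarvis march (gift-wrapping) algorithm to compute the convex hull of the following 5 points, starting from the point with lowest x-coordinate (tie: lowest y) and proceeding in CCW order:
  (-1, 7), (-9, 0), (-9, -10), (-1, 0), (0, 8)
Hull (CCW) = [(-9, -10), (-1, 0), (0, 8), (-9, 0)]

Jarvis march: at each step, from the current hull vertex p, select the next vertex q as the point such that every other point lies strictly to the left of (or on) the directed line p → q. (Equivalently: for every other point r, the cross product (q − p) × (r − p) ≥ 0.)
Starting point (lowest x, tie lowest y): (-9, -10). Wrap until returning to start. Resulting hull: (-9, -10), (-1, 0), (0, 8), (-9, 0).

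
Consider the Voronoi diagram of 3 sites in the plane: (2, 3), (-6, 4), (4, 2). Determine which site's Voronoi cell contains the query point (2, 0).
Nearest site = (4, 2)

The Voronoi cell of site s contains exactly those query points closer to s than to any other site. Compute squared distances from q = (2, 0) to each site:
  (4 − 2)² + (2 − 0)² = 8
  (2 − 2)² + (3 − 0)² = 9
  (-6 − 2)² + (4 − 0)² = 80
Minimum is attained by (4, 2), so q lies in its Voronoi cell.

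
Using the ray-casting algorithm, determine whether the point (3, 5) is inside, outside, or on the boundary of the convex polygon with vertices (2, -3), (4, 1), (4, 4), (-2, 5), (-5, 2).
The point (3, 5) lies strictly outside the polygon

Cast a horizontal ray to the right from the query point and count how many polygon edges it crosses (each edge strictly once or zero times, handled with the usual half-open convention). 
Parity of crossings → even ⇒ outside.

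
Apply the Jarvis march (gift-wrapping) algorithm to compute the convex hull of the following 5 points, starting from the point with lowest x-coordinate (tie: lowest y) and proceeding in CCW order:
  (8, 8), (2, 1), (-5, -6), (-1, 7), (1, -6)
Hull (CCW) = [(-5, -6), (1, -6), (8, 8), (-1, 7)]

Jarvis march: at each step, from the current hull vertex p, select the next vertex q as the point such that every other point lies strictly to the left of (or on) the directed line p → q. (Equivalently: for every other point r, the cross product (q − p) × (r − p) ≥ 0.)
Starting point (lowest x, tie lowest y): (-5, -6). Wrap until returning to start. Resulting hull: (-5, -6), (1, -6), (8, 8), (-1, 7).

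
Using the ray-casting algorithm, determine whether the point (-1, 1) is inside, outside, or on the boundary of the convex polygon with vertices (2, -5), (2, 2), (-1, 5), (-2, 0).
The point (-1, 1) lies strictly inside the polygon

Cast a horizontal ray to the right from the query point and count how many polygon edges it crosses (each edge strictly once or zero times, handled with the usual half-open convention). 
Parity of crossings → odd ⇒ inside.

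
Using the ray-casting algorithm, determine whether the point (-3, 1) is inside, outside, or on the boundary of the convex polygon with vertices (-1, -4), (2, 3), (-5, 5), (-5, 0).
The point (-3, 1) lies strictly inside the polygon

Cast a horizontal ray to the right from the query point and count how many polygon edges it crosses (each edge strictly once or zero times, handled with the usual half-open convention). 
Parity of crossings → odd ⇒ inside.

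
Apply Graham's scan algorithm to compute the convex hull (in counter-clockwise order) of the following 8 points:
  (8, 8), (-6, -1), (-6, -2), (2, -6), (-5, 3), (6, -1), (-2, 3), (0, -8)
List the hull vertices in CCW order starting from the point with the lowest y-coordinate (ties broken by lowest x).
Hull (CCW) = [(0, -8), (2, -6), (6, -1), (8, 8), (-5, 3), (-6, -1), (-6, -2)]

Graham scan procedure:
  1. Find the pivot p₀ = point with lowest y (tie → lowest x): (0, -8).
  2. Sort the remaining points by polar angle around p₀.
  3. Walk through sorted points, maintaining a stack; pop the top while the last three entries make a non-left turn (cross product ≤ 0).
  4. Final stack is the convex hull in CCW order: (0, -8), (2, -6), (6, -1), (8, 8), (-5, 3), (-6, -1), (-6, -2).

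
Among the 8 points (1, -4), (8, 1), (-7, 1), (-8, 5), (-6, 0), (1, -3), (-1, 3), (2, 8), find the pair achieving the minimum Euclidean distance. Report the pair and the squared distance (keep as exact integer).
Pair = ((1, -4), (1, -3)); squared distance = 1

Compute all C(8, 2) = 28 pairwise squared distances (x_i − x_j)² + (y_i − y_j)². The minimum is 1, attained by the pair ((1, -4), (1, -3)).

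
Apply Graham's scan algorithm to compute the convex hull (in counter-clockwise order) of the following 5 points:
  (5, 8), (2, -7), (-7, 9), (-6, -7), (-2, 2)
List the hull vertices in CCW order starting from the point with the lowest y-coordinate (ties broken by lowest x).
Hull (CCW) = [(-6, -7), (2, -7), (5, 8), (-7, 9)]

Graham scan procedure:
  1. Find the pivot p₀ = point with lowest y (tie → lowest x): (-6, -7).
  2. Sort the remaining points by polar angle around p₀.
  3. Walk through sorted points, maintaining a stack; pop the top while the last three entries make a non-left turn (cross product ≤ 0).
  4. Final stack is the convex hull in CCW order: (-6, -7), (2, -7), (5, 8), (-7, 9).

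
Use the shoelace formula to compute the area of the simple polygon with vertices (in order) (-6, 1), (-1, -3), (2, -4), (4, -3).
Area = 25/2

Shoelace formula: Area = (1/2) |Σ_i (x_i · y_{i+1} − x_{i+1} · y_i)| (indices mod n). Compute each cross term:
  (-6)(-3) − (-1)(1) = 19
  (-1)(-4) − (2)(-3) = 10
  (2)(-3) − (4)(-4) = 10
  (4)(1) − (-6)(-3) = -14
Sum = 25, so (signed) Area = 25/2 = 25/2, |Area| = 25/2.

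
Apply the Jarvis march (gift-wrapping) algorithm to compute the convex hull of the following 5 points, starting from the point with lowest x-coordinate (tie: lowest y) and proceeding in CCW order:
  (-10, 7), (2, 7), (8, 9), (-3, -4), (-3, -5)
Hull (CCW) = [(-10, 7), (-3, -5), (8, 9)]

Jarvis march: at each step, from the current hull vertex p, select the next vertex q as the point such that every other point lies strictly to the left of (or on) the directed line p → q. (Equivalently: for every other point r, the cross product (q − p) × (r − p) ≥ 0.)
Starting point (lowest x, tie lowest y): (-10, 7). Wrap until returning to start. Resulting hull: (-10, 7), (-3, -5), (8, 9).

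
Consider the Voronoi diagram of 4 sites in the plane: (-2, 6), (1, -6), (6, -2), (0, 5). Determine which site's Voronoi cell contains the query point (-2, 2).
Nearest site = (0, 5)

The Voronoi cell of site s contains exactly those query points closer to s than to any other site. Compute squared distances from q = (-2, 2) to each site:
  (0 − -2)² + (5 − 2)² = 13
  (-2 − -2)² + (6 − 2)² = 16
  (1 − -2)² + (-6 − 2)² = 73
  (6 − -2)² + (-2 − 2)² = 80
Minimum is attained by (0, 5), so q lies in its Voronoi cell.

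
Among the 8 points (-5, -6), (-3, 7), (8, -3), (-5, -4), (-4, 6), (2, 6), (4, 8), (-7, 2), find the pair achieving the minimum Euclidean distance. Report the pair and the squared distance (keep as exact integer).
Pair = ((-3, 7), (-4, 6)); squared distance = 2

Compute all C(8, 2) = 28 pairwise squared distances (x_i − x_j)² + (y_i − y_j)². The minimum is 2, attained by the pair ((-3, 7), (-4, 6)).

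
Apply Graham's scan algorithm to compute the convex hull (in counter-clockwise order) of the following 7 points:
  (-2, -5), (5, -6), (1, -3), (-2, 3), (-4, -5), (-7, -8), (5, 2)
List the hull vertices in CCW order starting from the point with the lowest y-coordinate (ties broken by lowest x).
Hull (CCW) = [(-7, -8), (5, -6), (5, 2), (-2, 3)]

Graham scan procedure:
  1. Find the pivot p₀ = point with lowest y (tie → lowest x): (-7, -8).
  2. Sort the remaining points by polar angle around p₀.
  3. Walk through sorted points, maintaining a stack; pop the top while the last three entries make a non-left turn (cross product ≤ 0).
  4. Final stack is the convex hull in CCW order: (-7, -8), (5, -6), (5, 2), (-2, 3).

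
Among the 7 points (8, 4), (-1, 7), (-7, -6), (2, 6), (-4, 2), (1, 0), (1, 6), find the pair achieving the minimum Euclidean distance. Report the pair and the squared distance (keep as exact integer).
Pair = ((2, 6), (1, 6)); squared distance = 1

Compute all C(7, 2) = 21 pairwise squared distances (x_i − x_j)² + (y_i − y_j)². The minimum is 1, attained by the pair ((2, 6), (1, 6)).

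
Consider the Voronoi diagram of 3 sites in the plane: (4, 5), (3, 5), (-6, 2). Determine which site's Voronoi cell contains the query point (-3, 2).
Nearest site = (-6, 2)

The Voronoi cell of site s contains exactly those query points closer to s than to any other site. Compute squared distances from q = (-3, 2) to each site:
  (-6 − -3)² + (2 − 2)² = 9
  (3 − -3)² + (5 − 2)² = 45
  (4 − -3)² + (5 − 2)² = 58
Minimum is attained by (-6, 2), so q lies in its Voronoi cell.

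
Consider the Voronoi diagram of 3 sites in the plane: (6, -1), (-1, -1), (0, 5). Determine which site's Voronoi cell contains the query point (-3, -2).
Nearest site = (-1, -1)

The Voronoi cell of site s contains exactly those query points closer to s than to any other site. Compute squared distances from q = (-3, -2) to each site:
  (-1 − -3)² + (-1 − -2)² = 5
  (0 − -3)² + (5 − -2)² = 58
  (6 − -3)² + (-1 − -2)² = 82
Minimum is attained by (-1, -1), so q lies in its Voronoi cell.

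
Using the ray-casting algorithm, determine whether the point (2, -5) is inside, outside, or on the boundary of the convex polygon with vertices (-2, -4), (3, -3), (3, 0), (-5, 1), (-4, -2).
The point (2, -5) lies strictly outside the polygon

Cast a horizontal ray to the right from the query point and count how many polygon edges it crosses (each edge strictly once or zero times, handled with the usual half-open convention). 
Parity of crossings → even ⇒ outside.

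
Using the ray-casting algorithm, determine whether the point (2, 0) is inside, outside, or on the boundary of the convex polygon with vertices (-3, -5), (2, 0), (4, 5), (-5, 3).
The point (2, 0) lies on the polygon boundary

Boundary check: the query satisfies the collinearity and bounding-box conditions for some polygon edge, so it lies exactly on the boundary.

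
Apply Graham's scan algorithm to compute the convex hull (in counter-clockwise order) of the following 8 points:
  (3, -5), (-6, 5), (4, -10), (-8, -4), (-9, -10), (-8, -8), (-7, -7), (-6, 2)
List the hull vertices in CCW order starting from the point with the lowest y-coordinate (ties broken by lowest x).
Hull (CCW) = [(-9, -10), (4, -10), (3, -5), (-6, 5), (-8, -4)]

Graham scan procedure:
  1. Find the pivot p₀ = point with lowest y (tie → lowest x): (-9, -10).
  2. Sort the remaining points by polar angle around p₀.
  3. Walk through sorted points, maintaining a stack; pop the top while the last three entries make a non-left turn (cross product ≤ 0).
  4. Final stack is the convex hull in CCW order: (-9, -10), (4, -10), (3, -5), (-6, 5), (-8, -4).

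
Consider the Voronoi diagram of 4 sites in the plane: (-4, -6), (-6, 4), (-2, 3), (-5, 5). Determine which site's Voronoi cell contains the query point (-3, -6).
Nearest site = (-4, -6)

The Voronoi cell of site s contains exactly those query points closer to s than to any other site. Compute squared distances from q = (-3, -6) to each site:
  (-4 − -3)² + (-6 − -6)² = 1
  (-2 − -3)² + (3 − -6)² = 82
  (-6 − -3)² + (4 − -6)² = 109
  (-5 − -3)² + (5 − -6)² = 125
Minimum is attained by (-4, -6), so q lies in its Voronoi cell.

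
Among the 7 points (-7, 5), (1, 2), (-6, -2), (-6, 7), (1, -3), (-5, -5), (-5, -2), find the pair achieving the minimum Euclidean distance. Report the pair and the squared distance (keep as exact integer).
Pair = ((-6, -2), (-5, -2)); squared distance = 1

Compute all C(7, 2) = 21 pairwise squared distances (x_i − x_j)² + (y_i − y_j)². The minimum is 1, attained by the pair ((-6, -2), (-5, -2)).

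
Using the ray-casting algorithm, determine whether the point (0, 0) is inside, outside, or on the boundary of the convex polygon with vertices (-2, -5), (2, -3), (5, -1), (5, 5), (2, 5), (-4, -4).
The point (0, 0) lies strictly inside the polygon

Cast a horizontal ray to the right from the query point and count how many polygon edges it crosses (each edge strictly once or zero times, handled with the usual half-open convention). 
Parity of crossings → odd ⇒ inside.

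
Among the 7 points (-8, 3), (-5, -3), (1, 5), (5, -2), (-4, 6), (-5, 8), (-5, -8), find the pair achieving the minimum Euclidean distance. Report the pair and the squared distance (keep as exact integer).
Pair = ((-4, 6), (-5, 8)); squared distance = 5

Compute all C(7, 2) = 21 pairwise squared distances (x_i − x_j)² + (y_i − y_j)². The minimum is 5, attained by the pair ((-4, 6), (-5, 8)).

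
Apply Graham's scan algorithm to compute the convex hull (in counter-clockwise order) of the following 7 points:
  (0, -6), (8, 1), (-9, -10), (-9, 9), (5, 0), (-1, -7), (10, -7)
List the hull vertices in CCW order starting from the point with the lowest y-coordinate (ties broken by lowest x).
Hull (CCW) = [(-9, -10), (10, -7), (8, 1), (-9, 9)]

Graham scan procedure:
  1. Find the pivot p₀ = point with lowest y (tie → lowest x): (-9, -10).
  2. Sort the remaining points by polar angle around p₀.
  3. Walk through sorted points, maintaining a stack; pop the top while the last three entries make a non-left turn (cross product ≤ 0).
  4. Final stack is the convex hull in CCW order: (-9, -10), (10, -7), (8, 1), (-9, 9).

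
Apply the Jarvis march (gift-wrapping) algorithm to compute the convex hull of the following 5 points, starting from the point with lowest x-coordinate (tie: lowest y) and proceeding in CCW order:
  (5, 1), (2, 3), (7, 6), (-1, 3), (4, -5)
Hull (CCW) = [(-1, 3), (4, -5), (7, 6)]

Jarvis march: at each step, from the current hull vertex p, select the next vertex q as the point such that every other point lies strictly to the left of (or on) the directed line p → q. (Equivalently: for every other point r, the cross product (q − p) × (r − p) ≥ 0.)
Starting point (lowest x, tie lowest y): (-1, 3). Wrap until returning to start. Resulting hull: (-1, 3), (4, -5), (7, 6).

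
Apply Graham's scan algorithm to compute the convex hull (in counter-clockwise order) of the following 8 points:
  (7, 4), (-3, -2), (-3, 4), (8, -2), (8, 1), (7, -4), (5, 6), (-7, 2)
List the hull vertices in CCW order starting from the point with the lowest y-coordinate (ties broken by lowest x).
Hull (CCW) = [(7, -4), (8, -2), (8, 1), (7, 4), (5, 6), (-3, 4), (-7, 2), (-3, -2)]

Graham scan procedure:
  1. Find the pivot p₀ = point with lowest y (tie → lowest x): (7, -4).
  2. Sort the remaining points by polar angle around p₀.
  3. Walk through sorted points, maintaining a stack; pop the top while the last three entries make a non-left turn (cross product ≤ 0).
  4. Final stack is the convex hull in CCW order: (7, -4), (8, -2), (8, 1), (7, 4), (5, 6), (-3, 4), (-7, 2), (-3, -2).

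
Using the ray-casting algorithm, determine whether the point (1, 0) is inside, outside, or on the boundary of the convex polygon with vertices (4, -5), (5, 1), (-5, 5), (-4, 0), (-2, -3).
The point (1, 0) lies strictly inside the polygon

Cast a horizontal ray to the right from the query point and count how many polygon edges it crosses (each edge strictly once or zero times, handled with the usual half-open convention). 
Parity of crossings → odd ⇒ inside.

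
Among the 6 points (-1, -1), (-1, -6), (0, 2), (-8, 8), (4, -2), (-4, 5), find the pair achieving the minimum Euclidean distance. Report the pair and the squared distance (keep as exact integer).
Pair = ((-1, -1), (0, 2)); squared distance = 10

Compute all C(6, 2) = 15 pairwise squared distances (x_i − x_j)² + (y_i − y_j)². The minimum is 10, attained by the pair ((-1, -1), (0, 2)).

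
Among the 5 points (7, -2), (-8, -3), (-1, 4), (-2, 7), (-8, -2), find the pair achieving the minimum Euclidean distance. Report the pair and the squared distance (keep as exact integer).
Pair = ((-8, -3), (-8, -2)); squared distance = 1

Compute all C(5, 2) = 10 pairwise squared distances (x_i − x_j)² + (y_i − y_j)². The minimum is 1, attained by the pair ((-8, -3), (-8, -2)).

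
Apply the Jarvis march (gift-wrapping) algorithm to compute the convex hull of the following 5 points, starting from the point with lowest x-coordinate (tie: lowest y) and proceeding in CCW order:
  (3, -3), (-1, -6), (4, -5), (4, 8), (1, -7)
Hull (CCW) = [(-1, -6), (1, -7), (4, -5), (4, 8)]

Jarvis march: at each step, from the current hull vertex p, select the next vertex q as the point such that every other point lies strictly to the left of (or on) the directed line p → q. (Equivalently: for every other point r, the cross product (q − p) × (r − p) ≥ 0.)
Starting point (lowest x, tie lowest y): (-1, -6). Wrap until returning to start. Resulting hull: (-1, -6), (1, -7), (4, -5), (4, 8).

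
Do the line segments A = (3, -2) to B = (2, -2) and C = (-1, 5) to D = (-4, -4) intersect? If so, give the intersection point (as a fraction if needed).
No (intersection of containing lines falls outside at least one segment)

Parametrize and solve: t = 19/3, s = 7/9. At least one of these is outside [0, 1], so the segments do not intersect.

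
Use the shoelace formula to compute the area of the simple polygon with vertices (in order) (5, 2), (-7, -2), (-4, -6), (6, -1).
Area = 95/2

Shoelace formula: Area = (1/2) |Σ_i (x_i · y_{i+1} − x_{i+1} · y_i)| (indices mod n). Compute each cross term:
  (5)(-2) − (-7)(2) = 4
  (-7)(-6) − (-4)(-2) = 34
  (-4)(-1) − (6)(-6) = 40
  (6)(2) − (5)(-1) = 17
Sum = 95, so (signed) Area = 95/2 = 95/2, |Area| = 95/2.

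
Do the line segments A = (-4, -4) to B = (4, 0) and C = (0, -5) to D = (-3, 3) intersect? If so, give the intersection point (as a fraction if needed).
Yes; intersection at (-18/19, -47/19) (t = 29/76 on AB, s = 6/19 on CD)

Parametrize AB as A + t(B − A) = (-4 + 8 t, -4 + 4 t) and CD as C + s(D − C) = (0 + -3 s, -5 + 8 s). Solve the linear system for (t, s). Determinant = -76 ≠ 0, so a unique intersection of the containing lines exists. Solution: t = 29/76, s = 6/19 — both in [0, 1], so the segments cross. Intersection point: (-18/19, -47/19).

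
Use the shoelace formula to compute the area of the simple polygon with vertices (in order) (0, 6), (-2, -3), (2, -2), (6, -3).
Area = 32

Shoelace formula: Area = (1/2) |Σ_i (x_i · y_{i+1} − x_{i+1} · y_i)| (indices mod n). Compute each cross term:
  (0)(-3) − (-2)(6) = 12
  (-2)(-2) − (2)(-3) = 10
  (2)(-3) − (6)(-2) = 6
  (6)(6) − (0)(-3) = 36
Sum = 64, so (signed) Area = 64/2 = 32, |Area| = 32.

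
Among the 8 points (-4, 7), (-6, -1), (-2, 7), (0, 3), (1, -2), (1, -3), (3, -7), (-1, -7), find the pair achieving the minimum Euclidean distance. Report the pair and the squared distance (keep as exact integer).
Pair = ((1, -2), (1, -3)); squared distance = 1

Compute all C(8, 2) = 28 pairwise squared distances (x_i − x_j)² + (y_i − y_j)². The minimum is 1, attained by the pair ((1, -2), (1, -3)).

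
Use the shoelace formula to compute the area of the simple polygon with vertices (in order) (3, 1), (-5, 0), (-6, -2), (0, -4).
Area = 51/2

Shoelace formula: Area = (1/2) |Σ_i (x_i · y_{i+1} − x_{i+1} · y_i)| (indices mod n). Compute each cross term:
  (3)(0) − (-5)(1) = 5
  (-5)(-2) − (-6)(0) = 10
  (-6)(-4) − (0)(-2) = 24
  (0)(1) − (3)(-4) = 12
Sum = 51, so (signed) Area = 51/2 = 51/2, |Area| = 51/2.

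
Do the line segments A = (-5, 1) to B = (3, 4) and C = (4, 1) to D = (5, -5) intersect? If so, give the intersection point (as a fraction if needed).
No (intersection of containing lines falls outside at least one segment)

Parametrize and solve: t = 18/17, s = -9/17. At least one of these is outside [0, 1], so the segments do not intersect.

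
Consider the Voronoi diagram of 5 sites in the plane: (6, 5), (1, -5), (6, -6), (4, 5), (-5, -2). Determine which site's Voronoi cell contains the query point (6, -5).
Nearest site = (6, -6)

The Voronoi cell of site s contains exactly those query points closer to s than to any other site. Compute squared distances from q = (6, -5) to each site:
  (6 − 6)² + (-6 − -5)² = 1
  (1 − 6)² + (-5 − -5)² = 25
  (6 − 6)² + (5 − -5)² = 100
  (4 − 6)² + (5 − -5)² = 104
  (-5 − 6)² + (-2 − -5)² = 130
Minimum is attained by (6, -6), so q lies in its Voronoi cell.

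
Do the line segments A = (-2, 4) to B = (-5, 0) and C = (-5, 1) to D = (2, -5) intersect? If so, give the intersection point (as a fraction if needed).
Yes; intersection at (-209/46, 14/23) (t = 39/46 on AB, s = 3/46 on CD)

Parametrize AB as A + t(B − A) = (-2 + -3 t, 4 + -4 t) and CD as C + s(D − C) = (-5 + 7 s, 1 + -6 s). Solve the linear system for (t, s). Determinant = -46 ≠ 0, so a unique intersection of the containing lines exists. Solution: t = 39/46, s = 3/46 — both in [0, 1], so the segments cross. Intersection point: (-209/46, 14/23).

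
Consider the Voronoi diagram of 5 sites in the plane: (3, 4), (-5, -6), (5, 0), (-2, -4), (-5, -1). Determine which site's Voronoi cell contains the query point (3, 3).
Nearest site = (3, 4)

The Voronoi cell of site s contains exactly those query points closer to s than to any other site. Compute squared distances from q = (3, 3) to each site:
  (3 − 3)² + (4 − 3)² = 1
  (5 − 3)² + (0 − 3)² = 13
  (-2 − 3)² + (-4 − 3)² = 74
  (-5 − 3)² + (-1 − 3)² = 80
  (-5 − 3)² + (-6 − 3)² = 145
Minimum is attained by (3, 4), so q lies in its Voronoi cell.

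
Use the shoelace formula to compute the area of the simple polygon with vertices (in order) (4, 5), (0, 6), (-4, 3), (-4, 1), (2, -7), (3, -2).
Area = 61

Shoelace formula: Area = (1/2) |Σ_i (x_i · y_{i+1} − x_{i+1} · y_i)| (indices mod n). Compute each cross term:
  (4)(6) − (0)(5) = 24
  (0)(3) − (-4)(6) = 24
  (-4)(1) − (-4)(3) = 8
  (-4)(-7) − (2)(1) = 26
  (2)(-2) − (3)(-7) = 17
  (3)(5) − (4)(-2) = 23
Sum = 122, so (signed) Area = 122/2 = 61, |Area| = 61.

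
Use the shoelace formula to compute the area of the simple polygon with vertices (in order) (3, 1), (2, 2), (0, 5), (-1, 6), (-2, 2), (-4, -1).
Area = 19

Shoelace formula: Area = (1/2) |Σ_i (x_i · y_{i+1} − x_{i+1} · y_i)| (indices mod n). Compute each cross term:
  (3)(2) − (2)(1) = 4
  (2)(5) − (0)(2) = 10
  (0)(6) − (-1)(5) = 5
  (-1)(2) − (-2)(6) = 10
  (-2)(-1) − (-4)(2) = 10
  (-4)(1) − (3)(-1) = -1
Sum = 38, so (signed) Area = 38/2 = 19, |Area| = 19.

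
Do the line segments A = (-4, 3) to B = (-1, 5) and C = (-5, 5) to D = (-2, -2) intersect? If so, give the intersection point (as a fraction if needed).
No (intersection of containing lines falls outside at least one segment)

Parametrize and solve: t = -1/27, s = 8/27. At least one of these is outside [0, 1], so the segments do not intersect.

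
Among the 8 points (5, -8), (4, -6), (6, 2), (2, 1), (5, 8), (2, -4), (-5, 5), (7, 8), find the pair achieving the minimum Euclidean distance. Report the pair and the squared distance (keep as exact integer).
Pair = ((5, 8), (7, 8)); squared distance = 4

Compute all C(8, 2) = 28 pairwise squared distances (x_i − x_j)² + (y_i − y_j)². The minimum is 4, attained by the pair ((5, 8), (7, 8)).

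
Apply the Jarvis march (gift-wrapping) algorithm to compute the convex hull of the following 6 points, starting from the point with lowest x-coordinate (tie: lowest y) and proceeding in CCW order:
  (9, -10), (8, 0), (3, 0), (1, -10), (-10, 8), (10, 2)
Hull (CCW) = [(-10, 8), (1, -10), (9, -10), (10, 2)]

Jarvis march: at each step, from the current hull vertex p, select the next vertex q as the point such that every other point lies strictly to the left of (or on) the directed line p → q. (Equivalently: for every other point r, the cross product (q − p) × (r − p) ≥ 0.)
Starting point (lowest x, tie lowest y): (-10, 8). Wrap until returning to start. Resulting hull: (-10, 8), (1, -10), (9, -10), (10, 2).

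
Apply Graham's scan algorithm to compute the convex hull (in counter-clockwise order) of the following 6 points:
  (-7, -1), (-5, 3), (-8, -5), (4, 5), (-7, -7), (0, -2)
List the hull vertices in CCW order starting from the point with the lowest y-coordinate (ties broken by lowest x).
Hull (CCW) = [(-7, -7), (0, -2), (4, 5), (-5, 3), (-7, -1), (-8, -5)]

Graham scan procedure:
  1. Find the pivot p₀ = point with lowest y (tie → lowest x): (-7, -7).
  2. Sort the remaining points by polar angle around p₀.
  3. Walk through sorted points, maintaining a stack; pop the top while the last three entries make a non-left turn (cross product ≤ 0).
  4. Final stack is the convex hull in CCW order: (-7, -7), (0, -2), (4, 5), (-5, 3), (-7, -1), (-8, -5).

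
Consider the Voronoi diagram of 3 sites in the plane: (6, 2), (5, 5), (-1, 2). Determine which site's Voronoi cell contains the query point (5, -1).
Nearest site = (6, 2)

The Voronoi cell of site s contains exactly those query points closer to s than to any other site. Compute squared distances from q = (5, -1) to each site:
  (6 − 5)² + (2 − -1)² = 10
  (5 − 5)² + (5 − -1)² = 36
  (-1 − 5)² + (2 − -1)² = 45
Minimum is attained by (6, 2), so q lies in its Voronoi cell.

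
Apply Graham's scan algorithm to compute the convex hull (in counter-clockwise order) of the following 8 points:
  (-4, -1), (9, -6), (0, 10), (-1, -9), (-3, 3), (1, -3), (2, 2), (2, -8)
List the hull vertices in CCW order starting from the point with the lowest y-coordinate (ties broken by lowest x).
Hull (CCW) = [(-1, -9), (9, -6), (0, 10), (-3, 3), (-4, -1)]

Graham scan procedure:
  1. Find the pivot p₀ = point with lowest y (tie → lowest x): (-1, -9).
  2. Sort the remaining points by polar angle around p₀.
  3. Walk through sorted points, maintaining a stack; pop the top while the last three entries make a non-left turn (cross product ≤ 0).
  4. Final stack is the convex hull in CCW order: (-1, -9), (9, -6), (0, 10), (-3, 3), (-4, -1).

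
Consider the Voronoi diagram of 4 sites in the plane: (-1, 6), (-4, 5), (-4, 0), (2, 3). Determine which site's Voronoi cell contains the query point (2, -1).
Nearest site = (2, 3)

The Voronoi cell of site s contains exactly those query points closer to s than to any other site. Compute squared distances from q = (2, -1) to each site:
  (2 − 2)² + (3 − -1)² = 16
  (-4 − 2)² + (0 − -1)² = 37
  (-1 − 2)² + (6 − -1)² = 58
  (-4 − 2)² + (5 − -1)² = 72
Minimum is attained by (2, 3), so q lies in its Voronoi cell.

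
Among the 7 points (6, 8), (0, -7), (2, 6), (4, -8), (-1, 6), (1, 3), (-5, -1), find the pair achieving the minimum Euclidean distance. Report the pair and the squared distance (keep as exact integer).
Pair = ((2, 6), (-1, 6)); squared distance = 9

Compute all C(7, 2) = 21 pairwise squared distances (x_i − x_j)² + (y_i − y_j)². The minimum is 9, attained by the pair ((2, 6), (-1, 6)).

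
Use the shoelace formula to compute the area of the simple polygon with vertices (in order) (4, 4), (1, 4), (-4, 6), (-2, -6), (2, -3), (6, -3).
Area = 68

Shoelace formula: Area = (1/2) |Σ_i (x_i · y_{i+1} − x_{i+1} · y_i)| (indices mod n). Compute each cross term:
  (4)(4) − (1)(4) = 12
  (1)(6) − (-4)(4) = 22
  (-4)(-6) − (-2)(6) = 36
  (-2)(-3) − (2)(-6) = 18
  (2)(-3) − (6)(-3) = 12
  (6)(4) − (4)(-3) = 36
Sum = 136, so (signed) Area = 136/2 = 68, |Area| = 68.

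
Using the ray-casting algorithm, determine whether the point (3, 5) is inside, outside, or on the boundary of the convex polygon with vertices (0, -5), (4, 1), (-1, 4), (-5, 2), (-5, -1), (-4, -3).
The point (3, 5) lies strictly outside the polygon

Cast a horizontal ray to the right from the query point and count how many polygon edges it crosses (each edge strictly once or zero times, handled with the usual half-open convention). 
Parity of crossings → even ⇒ outside.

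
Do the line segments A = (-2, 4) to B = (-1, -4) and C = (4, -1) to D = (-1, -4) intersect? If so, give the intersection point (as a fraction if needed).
Yes; intersection at (-1, -4) (t = 1 on AB, s = 1 on CD)

Parametrize AB as A + t(B − A) = (-2 + 1 t, 4 + -8 t) and CD as C + s(D − C) = (4 + -5 s, -1 + -3 s). Solve the linear system for (t, s). Determinant = 43 ≠ 0, so a unique intersection of the containing lines exists. Solution: t = 1, s = 1 — both in [0, 1], so the segments cross. Intersection point: (-1, -4).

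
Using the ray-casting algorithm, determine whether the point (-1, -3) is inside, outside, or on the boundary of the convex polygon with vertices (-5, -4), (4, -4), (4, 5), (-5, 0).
The point (-1, -3) lies strictly inside the polygon

Cast a horizontal ray to the right from the query point and count how many polygon edges it crosses (each edge strictly once or zero times, handled with the usual half-open convention). 
Parity of crossings → odd ⇒ inside.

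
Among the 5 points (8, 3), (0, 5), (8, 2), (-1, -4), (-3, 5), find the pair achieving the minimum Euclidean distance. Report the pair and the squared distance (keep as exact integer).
Pair = ((8, 3), (8, 2)); squared distance = 1

Compute all C(5, 2) = 10 pairwise squared distances (x_i − x_j)² + (y_i − y_j)². The minimum is 1, attained by the pair ((8, 3), (8, 2)).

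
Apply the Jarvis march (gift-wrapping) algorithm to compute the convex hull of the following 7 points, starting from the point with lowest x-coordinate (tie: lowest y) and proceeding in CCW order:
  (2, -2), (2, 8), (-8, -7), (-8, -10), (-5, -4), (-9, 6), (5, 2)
Hull (CCW) = [(-9, 6), (-8, -10), (2, -2), (5, 2), (2, 8)]

Jarvis march: at each step, from the current hull vertex p, select the next vertex q as the point such that every other point lies strictly to the left of (or on) the directed line p → q. (Equivalently: for every other point r, the cross product (q − p) × (r − p) ≥ 0.)
Starting point (lowest x, tie lowest y): (-9, 6). Wrap until returning to start. Resulting hull: (-9, 6), (-8, -10), (2, -2), (5, 2), (2, 8).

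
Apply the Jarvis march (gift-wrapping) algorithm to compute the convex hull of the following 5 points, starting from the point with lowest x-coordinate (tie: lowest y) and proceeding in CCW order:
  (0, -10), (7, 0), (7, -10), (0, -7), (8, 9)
Hull (CCW) = [(0, -10), (7, -10), (8, 9), (0, -7)]

Jarvis march: at each step, from the current hull vertex p, select the next vertex q as the point such that every other point lies strictly to the left of (or on) the directed line p → q. (Equivalently: for every other point r, the cross product (q − p) × (r − p) ≥ 0.)
Starting point (lowest x, tie lowest y): (0, -10). Wrap until returning to start. Resulting hull: (0, -10), (7, -10), (8, 9), (0, -7).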